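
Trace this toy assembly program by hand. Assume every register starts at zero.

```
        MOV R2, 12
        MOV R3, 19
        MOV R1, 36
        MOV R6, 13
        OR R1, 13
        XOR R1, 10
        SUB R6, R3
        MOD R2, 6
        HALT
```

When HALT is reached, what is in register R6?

MOV R2, 12 → R2=12
MOV R3, 19 → R3=19
MOV R1, 36 → R1=36
MOV R6, 13 → R6=13
OR R1, 13 → R1=36|13=45
XOR R1, 10 → R1=45^10=39
SUB R6, R3 → R6=13-19=-6
MOD R2, 6 → R2=12%6=0
halt.

-6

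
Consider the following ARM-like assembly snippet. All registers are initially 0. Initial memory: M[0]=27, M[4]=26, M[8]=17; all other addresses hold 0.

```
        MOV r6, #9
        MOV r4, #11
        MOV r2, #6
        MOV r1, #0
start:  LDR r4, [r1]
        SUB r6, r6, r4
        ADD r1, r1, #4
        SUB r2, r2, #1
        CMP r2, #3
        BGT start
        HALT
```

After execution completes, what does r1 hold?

MOV r6, #9 → r6=9
MOV r4, #11 → r4=11
MOV r2, #6 → r2=6
MOV r1, #0 → r1=0
LDR r4, [r1] → r4=M[0]=27
SUB r6, r6, r4 → r6=9-27=-18
ADD r1, r1, #4 → r1=0+4=4
SUB r2, r2, #1 → r2=6-1=5
CMP r2, #3  (cmp 5,3)
BGT start: taken
LDR r4, [r1] → r4=M[4]=26
SUB r6, r6, r4 → r6=(-18)-26=-44
ADD r1, r1, #4 → r1=4+4=8
SUB r2, r2, #1 → r2=5-1=4
CMP r2, #3  (cmp 4,3)
BGT start: taken
LDR r4, [r1] → r4=M[8]=17
SUB r6, r6, r4 → r6=(-44)-17=-61
ADD r1, r1, #4 → r1=8+4=12
SUB r2, r2, #1 → r2=4-1=3
CMP r2, #3  (cmp 3,3)
BGT start: not taken
halt.

12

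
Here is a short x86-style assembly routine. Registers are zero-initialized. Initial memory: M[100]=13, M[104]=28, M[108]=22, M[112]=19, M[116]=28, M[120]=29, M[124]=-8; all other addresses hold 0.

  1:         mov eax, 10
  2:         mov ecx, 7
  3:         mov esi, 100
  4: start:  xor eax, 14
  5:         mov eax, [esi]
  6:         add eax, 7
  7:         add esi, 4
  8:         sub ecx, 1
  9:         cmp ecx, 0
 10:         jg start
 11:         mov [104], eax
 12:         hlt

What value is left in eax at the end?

-1

after mov eax, 10: eax=10
after mov ecx, 7: ecx=7
after mov esi, 100: esi=100
after xor eax, 14: eax=10^14=4
after mov eax, [esi]: eax=M[100]=13
after add eax, 7: eax=13+7=20
after add esi, 4: esi=100+4=104
after sub ecx, 1: ecx=7-1=6
cmp ecx, 0  (cmp 6,0)
jg start: taken
after xor eax, 14: eax=20^14=26
after mov eax, [esi]: eax=M[104]=28
after add eax, 7: eax=28+7=35
after add esi, 4: esi=104+4=108
after sub ecx, 1: ecx=6-1=5
cmp ecx, 0  (cmp 5,0)
jg start: taken
after xor eax, 14: eax=35^14=45
after mov eax, [esi]: eax=M[108]=22
after add eax, 7: eax=22+7=29
after add esi, 4: esi=108+4=112
after sub ecx, 1: ecx=5-1=4
cmp ecx, 0  (cmp 4,0)
jg start: taken
after xor eax, 14: eax=29^14=19
after mov eax, [esi]: eax=M[112]=19
after add eax, 7: eax=19+7=26
after add esi, 4: esi=112+4=116
after sub ecx, 1: ecx=4-1=3
cmp ecx, 0  (cmp 3,0)
jg start: taken
after xor eax, 14: eax=26^14=20
after mov eax, [esi]: eax=M[116]=28
after add eax, 7: eax=28+7=35
after add esi, 4: esi=116+4=120
after sub ecx, 1: ecx=3-1=2
cmp ecx, 0  (cmp 2,0)
jg start: taken
after xor eax, 14: eax=35^14=45
after mov eax, [esi]: eax=M[120]=29
after add eax, 7: eax=29+7=36
after add esi, 4: esi=120+4=124
after sub ecx, 1: ecx=2-1=1
cmp ecx, 0  (cmp 1,0)
jg start: taken
after xor eax, 14: eax=36^14=42
after mov eax, [esi]: eax=M[124]=-8
after add eax, 7: eax=(-8)+7=-1
after add esi, 4: esi=124+4=128
after sub ecx, 1: ecx=1-1=0
cmp ecx, 0  (cmp 0,0)
jg start: not taken
mov [104], eax → M[104]=-1
halt.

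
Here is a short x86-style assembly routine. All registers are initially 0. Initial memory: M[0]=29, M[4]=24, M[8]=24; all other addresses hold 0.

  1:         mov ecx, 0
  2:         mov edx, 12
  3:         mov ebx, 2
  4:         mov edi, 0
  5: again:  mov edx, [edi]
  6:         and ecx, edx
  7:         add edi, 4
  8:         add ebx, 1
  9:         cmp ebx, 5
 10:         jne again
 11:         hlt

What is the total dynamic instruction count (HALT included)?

23

mov ecx, 0 → ecx=0
mov edx, 12 → edx=12
mov ebx, 2 → ebx=2
mov edi, 0 → edi=0
mov edx, [edi] → edx=M[0]=29
and ecx, edx → ecx=0&29=0
add edi, 4 → edi=0+4=4
add ebx, 1 → ebx=2+1=3
cmp ebx, 5  (cmp 3,5)
jne again: taken
mov edx, [edi] → edx=M[4]=24
and ecx, edx → ecx=0&24=0
add edi, 4 → edi=4+4=8
add ebx, 1 → ebx=3+1=4
cmp ebx, 5  (cmp 4,5)
jne again: taken
mov edx, [edi] → edx=M[8]=24
and ecx, edx → ecx=0&24=0
add edi, 4 → edi=8+4=12
add ebx, 1 → ebx=4+1=5
cmp ebx, 5  (cmp 5,5)
jne again: not taken
halt.
Total executed instructions: 23.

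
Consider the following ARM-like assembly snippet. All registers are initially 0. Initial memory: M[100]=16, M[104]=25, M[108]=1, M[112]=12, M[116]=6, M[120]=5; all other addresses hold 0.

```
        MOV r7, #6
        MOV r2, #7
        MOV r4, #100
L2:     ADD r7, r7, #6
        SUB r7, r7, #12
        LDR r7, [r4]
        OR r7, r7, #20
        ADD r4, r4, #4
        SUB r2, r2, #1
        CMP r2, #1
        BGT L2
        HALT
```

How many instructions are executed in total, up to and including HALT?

52

r7=6
r2=7
r4=100
r7=6+6=12
r7=12-12=0
r7=M[100]=16
r7=16|20=20
r4=100+4=104
r2=7-1=6
CMP r2, #1  (cmp 6,1)
BGT L2: taken
r7=20+6=26
r7=26-12=14
r7=M[104]=25
r7=25|20=29
r4=104+4=108
r2=6-1=5
CMP r2, #1  (cmp 5,1)
BGT L2: taken
r7=29+6=35
r7=35-12=23
r7=M[108]=1
r7=1|20=21
r4=108+4=112
r2=5-1=4
CMP r2, #1  (cmp 4,1)
BGT L2: taken
r7=21+6=27
r7=27-12=15
r7=M[112]=12
r7=12|20=28
r4=112+4=116
r2=4-1=3
CMP r2, #1  (cmp 3,1)
BGT L2: taken
r7=28+6=34
r7=34-12=22
r7=M[116]=6
r7=6|20=22
r4=116+4=120
r2=3-1=2
CMP r2, #1  (cmp 2,1)
BGT L2: taken
r7=22+6=28
r7=28-12=16
r7=M[120]=5
r7=5|20=21
r4=120+4=124
r2=2-1=1
CMP r2, #1  (cmp 1,1)
BGT L2: not taken
halt.
Total executed instructions: 52.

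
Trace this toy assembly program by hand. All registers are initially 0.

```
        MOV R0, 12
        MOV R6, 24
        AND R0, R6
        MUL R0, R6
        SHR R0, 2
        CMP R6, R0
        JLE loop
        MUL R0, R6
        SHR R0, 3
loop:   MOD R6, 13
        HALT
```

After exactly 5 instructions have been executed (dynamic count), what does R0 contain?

R0=12
R6=24
R0=12&24=8
R0=8*24=192
R0=192>>2=48
After step 5: R0 = 48.

48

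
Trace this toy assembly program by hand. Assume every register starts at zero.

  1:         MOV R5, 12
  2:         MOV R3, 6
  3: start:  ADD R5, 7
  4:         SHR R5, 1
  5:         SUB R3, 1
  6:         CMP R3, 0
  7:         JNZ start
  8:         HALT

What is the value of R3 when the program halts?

0

MOV R5, 12 → R5=12
MOV R3, 6 → R3=6
ADD R5, 7 → R5=12+7=19
SHR R5, 1 → R5=19>>1=9
SUB R3, 1 → R3=6-1=5
CMP R3, 0  (cmp 5,0)
JNZ start: taken
ADD R5, 7 → R5=9+7=16
SHR R5, 1 → R5=16>>1=8
SUB R3, 1 → R3=5-1=4
CMP R3, 0  (cmp 4,0)
JNZ start: taken
ADD R5, 7 → R5=8+7=15
SHR R5, 1 → R5=15>>1=7
SUB R3, 1 → R3=4-1=3
CMP R3, 0  (cmp 3,0)
JNZ start: taken
ADD R5, 7 → R5=7+7=14
SHR R5, 1 → R5=14>>1=7
SUB R3, 1 → R3=3-1=2
CMP R3, 0  (cmp 2,0)
JNZ start: taken
ADD R5, 7 → R5=7+7=14
SHR R5, 1 → R5=14>>1=7
SUB R3, 1 → R3=2-1=1
CMP R3, 0  (cmp 1,0)
JNZ start: taken
ADD R5, 7 → R5=7+7=14
SHR R5, 1 → R5=14>>1=7
SUB R3, 1 → R3=1-1=0
CMP R3, 0  (cmp 0,0)
JNZ start: not taken
halt.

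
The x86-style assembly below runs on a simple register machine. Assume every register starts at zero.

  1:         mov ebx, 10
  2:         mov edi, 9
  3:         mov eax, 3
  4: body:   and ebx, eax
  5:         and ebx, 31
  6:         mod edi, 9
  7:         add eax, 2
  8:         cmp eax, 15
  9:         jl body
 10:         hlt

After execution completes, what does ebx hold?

ebx=10
edi=9
eax=3
ebx=10&3=2
ebx=2&31=2
edi=9%9=0
eax=3+2=5
cmp eax, 15  (cmp 5,15)
jl body: taken
ebx=2&5=0
ebx=0&31=0
edi=0%9=0
eax=5+2=7
cmp eax, 15  (cmp 7,15)
jl body: taken
ebx=0&7=0
ebx=0&31=0
edi=0%9=0
eax=7+2=9
cmp eax, 15  (cmp 9,15)
jl body: taken
ebx=0&9=0
ebx=0&31=0
edi=0%9=0
eax=9+2=11
cmp eax, 15  (cmp 11,15)
jl body: taken
ebx=0&11=0
ebx=0&31=0
edi=0%9=0
eax=11+2=13
cmp eax, 15  (cmp 13,15)
jl body: taken
ebx=0&13=0
ebx=0&31=0
edi=0%9=0
eax=13+2=15
cmp eax, 15  (cmp 15,15)
jl body: not taken
halt.

0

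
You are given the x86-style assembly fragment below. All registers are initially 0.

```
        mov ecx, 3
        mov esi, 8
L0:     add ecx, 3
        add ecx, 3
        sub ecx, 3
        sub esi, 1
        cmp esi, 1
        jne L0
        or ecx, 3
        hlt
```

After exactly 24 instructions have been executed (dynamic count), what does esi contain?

4

ecx=3
esi=8
ecx=3+3=6
ecx=6+3=9
ecx=9-3=6
esi=8-1=7
cmp esi, 1  (cmp 7,1)
jne L0: taken
ecx=6+3=9
ecx=9+3=12
ecx=12-3=9
esi=7-1=6
cmp esi, 1  (cmp 6,1)
jne L0: taken
ecx=9+3=12
ecx=12+3=15
ecx=15-3=12
esi=6-1=5
cmp esi, 1  (cmp 5,1)
jne L0: taken
ecx=12+3=15
ecx=15+3=18
ecx=18-3=15
esi=5-1=4
After step 24: esi = 4.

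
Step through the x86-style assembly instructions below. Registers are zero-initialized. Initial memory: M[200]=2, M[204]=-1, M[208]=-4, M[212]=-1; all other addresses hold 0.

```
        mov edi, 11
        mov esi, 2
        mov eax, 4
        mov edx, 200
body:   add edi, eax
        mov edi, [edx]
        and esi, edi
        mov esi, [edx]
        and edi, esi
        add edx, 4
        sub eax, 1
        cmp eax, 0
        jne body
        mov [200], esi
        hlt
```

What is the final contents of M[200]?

after mov edi, 11: edi=11
after mov esi, 2: esi=2
after mov eax, 4: eax=4
after mov edx, 200: edx=200
after add edi, eax: edi=11+4=15
after mov edi, [edx]: edi=M[200]=2
after and esi, edi: esi=2&2=2
after mov esi, [edx]: esi=M[200]=2
after and edi, esi: edi=2&2=2
after add edx, 4: edx=200+4=204
after sub eax, 1: eax=4-1=3
cmp eax, 0  (cmp 3,0)
jne body: taken
after add edi, eax: edi=2+3=5
after mov edi, [edx]: edi=M[204]=-1
after and esi, edi: esi=2&(-1)=2
after mov esi, [edx]: esi=M[204]=-1
after and edi, esi: edi=(-1)&(-1)=-1
after add edx, 4: edx=204+4=208
after sub eax, 1: eax=3-1=2
cmp eax, 0  (cmp 2,0)
jne body: taken
after add edi, eax: edi=(-1)+2=1
after mov edi, [edx]: edi=M[208]=-4
after and esi, edi: esi=(-1)&(-4)=-4
after mov esi, [edx]: esi=M[208]=-4
after and edi, esi: edi=(-4)&(-4)=-4
after add edx, 4: edx=208+4=212
after sub eax, 1: eax=2-1=1
cmp eax, 0  (cmp 1,0)
jne body: taken
after add edi, eax: edi=(-4)+1=-3
after mov edi, [edx]: edi=M[212]=-1
after and esi, edi: esi=(-4)&(-1)=-4
after mov esi, [edx]: esi=M[212]=-1
after and edi, esi: edi=(-1)&(-1)=-1
after add edx, 4: edx=212+4=216
after sub eax, 1: eax=1-1=0
cmp eax, 0  (cmp 0,0)
jne body: not taken
mov [200], esi → M[200]=-1
halt.

-1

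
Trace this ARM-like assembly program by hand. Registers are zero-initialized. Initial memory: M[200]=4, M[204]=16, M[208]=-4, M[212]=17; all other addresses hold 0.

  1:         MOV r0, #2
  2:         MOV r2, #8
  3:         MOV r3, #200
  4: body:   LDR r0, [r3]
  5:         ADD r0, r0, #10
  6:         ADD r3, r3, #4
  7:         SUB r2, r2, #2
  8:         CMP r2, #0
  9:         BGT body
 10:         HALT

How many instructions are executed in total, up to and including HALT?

28

after MOV r0, #2: r0=2
after MOV r2, #8: r2=8
after MOV r3, #200: r3=200
after LDR r0, [r3]: r0=M[200]=4
after ADD r0, r0, #10: r0=4+10=14
after ADD r3, r3, #4: r3=200+4=204
after SUB r2, r2, #2: r2=8-2=6
CMP r2, #0  (cmp 6,0)
BGT body: taken
after LDR r0, [r3]: r0=M[204]=16
after ADD r0, r0, #10: r0=16+10=26
after ADD r3, r3, #4: r3=204+4=208
after SUB r2, r2, #2: r2=6-2=4
CMP r2, #0  (cmp 4,0)
BGT body: taken
after LDR r0, [r3]: r0=M[208]=-4
after ADD r0, r0, #10: r0=(-4)+10=6
after ADD r3, r3, #4: r3=208+4=212
after SUB r2, r2, #2: r2=4-2=2
CMP r2, #0  (cmp 2,0)
BGT body: taken
after LDR r0, [r3]: r0=M[212]=17
after ADD r0, r0, #10: r0=17+10=27
after ADD r3, r3, #4: r3=212+4=216
after SUB r2, r2, #2: r2=2-2=0
CMP r2, #0  (cmp 0,0)
BGT body: not taken
halt.
Total executed instructions: 28.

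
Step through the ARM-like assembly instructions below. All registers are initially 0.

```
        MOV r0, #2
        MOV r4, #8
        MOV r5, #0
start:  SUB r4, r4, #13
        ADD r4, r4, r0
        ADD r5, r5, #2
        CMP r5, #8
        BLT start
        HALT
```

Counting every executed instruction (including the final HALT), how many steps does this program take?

after MOV r0, #2: r0=2
after MOV r4, #8: r4=8
after MOV r5, #0: r5=0
after SUB r4, r4, #13: r4=8-13=-5
after ADD r4, r4, r0: r4=(-5)+2=-3
after ADD r5, r5, #2: r5=0+2=2
CMP r5, #8  (cmp 2,8)
BLT start: taken
after SUB r4, r4, #13: r4=(-3)-13=-16
after ADD r4, r4, r0: r4=(-16)+2=-14
after ADD r5, r5, #2: r5=2+2=4
CMP r5, #8  (cmp 4,8)
BLT start: taken
after SUB r4, r4, #13: r4=(-14)-13=-27
after ADD r4, r4, r0: r4=(-27)+2=-25
after ADD r5, r5, #2: r5=4+2=6
CMP r5, #8  (cmp 6,8)
BLT start: taken
after SUB r4, r4, #13: r4=(-25)-13=-38
after ADD r4, r4, r0: r4=(-38)+2=-36
after ADD r5, r5, #2: r5=6+2=8
CMP r5, #8  (cmp 8,8)
BLT start: not taken
halt.
Total executed instructions: 24.

24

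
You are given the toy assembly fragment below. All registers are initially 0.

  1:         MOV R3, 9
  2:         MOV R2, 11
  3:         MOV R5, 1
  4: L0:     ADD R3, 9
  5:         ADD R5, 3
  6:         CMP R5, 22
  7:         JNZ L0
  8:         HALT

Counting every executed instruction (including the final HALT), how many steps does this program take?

32

R3=9
R2=11
R5=1
R3=9+9=18
R5=1+3=4
CMP R5, 22  (cmp 4,22)
JNZ L0: taken
R3=18+9=27
R5=4+3=7
CMP R5, 22  (cmp 7,22)
JNZ L0: taken
R3=27+9=36
R5=7+3=10
CMP R5, 22  (cmp 10,22)
JNZ L0: taken
R3=36+9=45
R5=10+3=13
CMP R5, 22  (cmp 13,22)
JNZ L0: taken
R3=45+9=54
R5=13+3=16
CMP R5, 22  (cmp 16,22)
JNZ L0: taken
R3=54+9=63
R5=16+3=19
CMP R5, 22  (cmp 19,22)
JNZ L0: taken
R3=63+9=72
R5=19+3=22
CMP R5, 22  (cmp 22,22)
JNZ L0: not taken
halt.
Total executed instructions: 32.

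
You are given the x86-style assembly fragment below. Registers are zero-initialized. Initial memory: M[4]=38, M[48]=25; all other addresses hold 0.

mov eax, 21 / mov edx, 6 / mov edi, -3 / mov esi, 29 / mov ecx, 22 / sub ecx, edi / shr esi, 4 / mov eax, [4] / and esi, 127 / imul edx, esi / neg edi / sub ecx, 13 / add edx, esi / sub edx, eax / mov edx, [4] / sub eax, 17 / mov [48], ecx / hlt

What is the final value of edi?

3

eax=21
edx=6
edi=-3
esi=29
ecx=22
ecx=22-(-3)=25
esi=29>>4=1
eax=M[4]=38
esi=1&127=1
edx=6*1=6
edi=-(-3)=3
ecx=25-13=12
edx=6+1=7
edx=7-38=-31
edx=M[4]=38
eax=38-17=21
mov [48], ecx → M[48]=12
halt.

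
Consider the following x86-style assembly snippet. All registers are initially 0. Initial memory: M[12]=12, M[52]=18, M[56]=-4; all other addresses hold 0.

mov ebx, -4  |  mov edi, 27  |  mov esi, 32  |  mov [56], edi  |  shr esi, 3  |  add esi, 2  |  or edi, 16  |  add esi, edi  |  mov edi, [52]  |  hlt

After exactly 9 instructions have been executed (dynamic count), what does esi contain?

33

mov ebx, -4 → ebx=-4
mov edi, 27 → edi=27
mov esi, 32 → esi=32
mov [56], edi → M[56]=27
shr esi, 3 → esi=32>>3=4
add esi, 2 → esi=4+2=6
or edi, 16 → edi=27|16=27
add esi, edi → esi=6+27=33
mov edi, [52] → edi=M[52]=18
After step 9: esi = 33.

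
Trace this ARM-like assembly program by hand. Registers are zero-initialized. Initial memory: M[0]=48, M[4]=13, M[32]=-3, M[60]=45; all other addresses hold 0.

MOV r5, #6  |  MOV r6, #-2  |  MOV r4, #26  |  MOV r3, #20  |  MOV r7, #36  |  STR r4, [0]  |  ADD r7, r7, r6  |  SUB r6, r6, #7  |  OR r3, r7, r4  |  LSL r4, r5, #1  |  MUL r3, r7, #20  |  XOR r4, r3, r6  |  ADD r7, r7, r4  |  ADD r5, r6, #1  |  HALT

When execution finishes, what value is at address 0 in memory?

26

r5=6
r6=-2
r4=26
r3=20
r7=36
STR r4, [0] → M[0]=26
r7=36+(-2)=34
r6=(-2)-7=-9
r3=34|26=58
r4=6<<1=12
r3=34*20=680
r4=680^(-9)=-673
r7=34+(-673)=-639
r5=(-9)+1=-8
halt.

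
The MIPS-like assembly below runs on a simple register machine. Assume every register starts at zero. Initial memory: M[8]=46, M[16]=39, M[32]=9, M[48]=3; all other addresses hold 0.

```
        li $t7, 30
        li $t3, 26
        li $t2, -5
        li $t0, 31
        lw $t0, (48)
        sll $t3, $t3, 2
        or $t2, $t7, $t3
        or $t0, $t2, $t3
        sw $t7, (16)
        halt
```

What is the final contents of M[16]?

$t7=30
$t3=26
$t2=-5
$t0=31
$t0=M[48]=3
$t3=26<<2=104
$t2=30|104=126
$t0=126|104=126
sw $t7, (16) → M[16]=30
halt.

30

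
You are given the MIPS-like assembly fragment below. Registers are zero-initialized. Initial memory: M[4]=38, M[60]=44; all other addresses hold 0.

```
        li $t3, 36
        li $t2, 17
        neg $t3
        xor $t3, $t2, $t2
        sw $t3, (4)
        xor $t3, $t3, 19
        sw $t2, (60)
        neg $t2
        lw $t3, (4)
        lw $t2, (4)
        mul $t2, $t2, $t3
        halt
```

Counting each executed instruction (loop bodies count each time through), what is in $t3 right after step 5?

after li $t3, 36: $t3=36
after li $t2, 17: $t2=17
after neg $t3: $t3=-(36)=-36
after xor $t3, $t2, $t2: $t3=17^17=0
sw $t3, (4) → M[4]=0
After step 5: $t3 = 0.

0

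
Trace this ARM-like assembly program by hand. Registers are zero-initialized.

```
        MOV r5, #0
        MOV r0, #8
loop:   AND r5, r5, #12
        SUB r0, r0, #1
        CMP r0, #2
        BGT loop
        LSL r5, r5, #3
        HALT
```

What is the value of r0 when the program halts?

r5=0
r0=8
r5=0&12=0
r0=8-1=7
CMP r0, #2  (cmp 7,2)
BGT loop: taken
r5=0&12=0
r0=7-1=6
CMP r0, #2  (cmp 6,2)
BGT loop: taken
r5=0&12=0
r0=6-1=5
CMP r0, #2  (cmp 5,2)
BGT loop: taken
r5=0&12=0
r0=5-1=4
CMP r0, #2  (cmp 4,2)
BGT loop: taken
r5=0&12=0
r0=4-1=3
CMP r0, #2  (cmp 3,2)
BGT loop: taken
r5=0&12=0
r0=3-1=2
CMP r0, #2  (cmp 2,2)
BGT loop: not taken
r5=0<<3=0
halt.

2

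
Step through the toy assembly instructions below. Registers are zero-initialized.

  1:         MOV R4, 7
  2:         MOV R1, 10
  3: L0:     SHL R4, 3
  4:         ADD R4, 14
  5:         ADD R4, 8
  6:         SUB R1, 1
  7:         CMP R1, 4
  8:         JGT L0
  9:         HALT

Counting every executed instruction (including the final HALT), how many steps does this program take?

39

R4=7
R1=10
R4=7<<3=56
R4=56+14=70
R4=70+8=78
R1=10-1=9
CMP R1, 4  (cmp 9,4)
JGT L0: taken
R4=78<<3=624
R4=624+14=638
R4=638+8=646
R1=9-1=8
CMP R1, 4  (cmp 8,4)
JGT L0: taken
R4=646<<3=5168
R4=5168+14=5182
R4=5182+8=5190
R1=8-1=7
CMP R1, 4  (cmp 7,4)
JGT L0: taken
R4=5190<<3=41520
R4=41520+14=41534
R4=41534+8=41542
R1=7-1=6
CMP R1, 4  (cmp 6,4)
JGT L0: taken
R4=41542<<3=332336
R4=332336+14=332350
R4=332350+8=332358
R1=6-1=5
CMP R1, 4  (cmp 5,4)
JGT L0: taken
R4=332358<<3=2658864
R4=2658864+14=2658878
R4=2658878+8=2658886
R1=5-1=4
CMP R1, 4  (cmp 4,4)
JGT L0: not taken
halt.
Total executed instructions: 39.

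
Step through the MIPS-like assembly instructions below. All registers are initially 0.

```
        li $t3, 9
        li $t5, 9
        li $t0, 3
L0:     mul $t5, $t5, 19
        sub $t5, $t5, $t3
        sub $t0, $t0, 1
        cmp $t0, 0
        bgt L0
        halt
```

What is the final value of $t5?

58302

li $t3, 9 → $t3=9
li $t5, 9 → $t5=9
li $t0, 3 → $t0=3
mul $t5, $t5, 19 → $t5=9*19=171
sub $t5, $t5, $t3 → $t5=171-9=162
sub $t0, $t0, 1 → $t0=3-1=2
cmp $t0, 0  (cmp 2,0)
bgt L0: taken
mul $t5, $t5, 19 → $t5=162*19=3078
sub $t5, $t5, $t3 → $t5=3078-9=3069
sub $t0, $t0, 1 → $t0=2-1=1
cmp $t0, 0  (cmp 1,0)
bgt L0: taken
mul $t5, $t5, 19 → $t5=3069*19=58311
sub $t5, $t5, $t3 → $t5=58311-9=58302
sub $t0, $t0, 1 → $t0=1-1=0
cmp $t0, 0  (cmp 0,0)
bgt L0: not taken
halt.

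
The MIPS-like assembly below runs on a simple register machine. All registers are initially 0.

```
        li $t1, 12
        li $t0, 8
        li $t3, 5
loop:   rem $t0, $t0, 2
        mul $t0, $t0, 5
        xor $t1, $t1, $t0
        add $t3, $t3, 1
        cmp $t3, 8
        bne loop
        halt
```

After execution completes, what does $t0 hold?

li $t1, 12 → $t1=12
li $t0, 8 → $t0=8
li $t3, 5 → $t3=5
rem $t0, $t0, 2 → $t0=8%2=0
mul $t0, $t0, 5 → $t0=0*5=0
xor $t1, $t1, $t0 → $t1=12^0=12
add $t3, $t3, 1 → $t3=5+1=6
cmp $t3, 8  (cmp 6,8)
bne loop: taken
rem $t0, $t0, 2 → $t0=0%2=0
mul $t0, $t0, 5 → $t0=0*5=0
xor $t1, $t1, $t0 → $t1=12^0=12
add $t3, $t3, 1 → $t3=6+1=7
cmp $t3, 8  (cmp 7,8)
bne loop: taken
rem $t0, $t0, 2 → $t0=0%2=0
mul $t0, $t0, 5 → $t0=0*5=0
xor $t1, $t1, $t0 → $t1=12^0=12
add $t3, $t3, 1 → $t3=7+1=8
cmp $t3, 8  (cmp 8,8)
bne loop: not taken
halt.

0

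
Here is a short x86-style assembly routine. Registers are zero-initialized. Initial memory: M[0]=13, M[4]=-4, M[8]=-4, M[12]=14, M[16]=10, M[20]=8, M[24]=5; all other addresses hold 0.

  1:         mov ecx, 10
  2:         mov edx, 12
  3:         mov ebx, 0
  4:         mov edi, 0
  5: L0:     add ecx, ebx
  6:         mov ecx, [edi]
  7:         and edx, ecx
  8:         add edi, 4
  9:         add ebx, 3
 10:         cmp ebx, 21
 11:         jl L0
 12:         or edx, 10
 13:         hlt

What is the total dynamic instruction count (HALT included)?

55

mov ecx, 10 → ecx=10
mov edx, 12 → edx=12
mov ebx, 0 → ebx=0
mov edi, 0 → edi=0
add ecx, ebx → ecx=10+0=10
mov ecx, [edi] → ecx=M[0]=13
and edx, ecx → edx=12&13=12
add edi, 4 → edi=0+4=4
add ebx, 3 → ebx=0+3=3
cmp ebx, 21  (cmp 3,21)
jl L0: taken
add ecx, ebx → ecx=13+3=16
mov ecx, [edi] → ecx=M[4]=-4
and edx, ecx → edx=12&(-4)=12
add edi, 4 → edi=4+4=8
add ebx, 3 → ebx=3+3=6
cmp ebx, 21  (cmp 6,21)
jl L0: taken
add ecx, ebx → ecx=(-4)+6=2
mov ecx, [edi] → ecx=M[8]=-4
and edx, ecx → edx=12&(-4)=12
add edi, 4 → edi=8+4=12
add ebx, 3 → ebx=6+3=9
cmp ebx, 21  (cmp 9,21)
jl L0: taken
add ecx, ebx → ecx=(-4)+9=5
mov ecx, [edi] → ecx=M[12]=14
and edx, ecx → edx=12&14=12
add edi, 4 → edi=12+4=16
add ebx, 3 → ebx=9+3=12
cmp ebx, 21  (cmp 12,21)
jl L0: taken
add ecx, ebx → ecx=14+12=26
mov ecx, [edi] → ecx=M[16]=10
and edx, ecx → edx=12&10=8
add edi, 4 → edi=16+4=20
add ebx, 3 → ebx=12+3=15
cmp ebx, 21  (cmp 15,21)
jl L0: taken
add ecx, ebx → ecx=10+15=25
mov ecx, [edi] → ecx=M[20]=8
and edx, ecx → edx=8&8=8
add edi, 4 → edi=20+4=24
add ebx, 3 → ebx=15+3=18
cmp ebx, 21  (cmp 18,21)
jl L0: taken
add ecx, ebx → ecx=8+18=26
mov ecx, [edi] → ecx=M[24]=5
and edx, ecx → edx=8&5=0
add edi, 4 → edi=24+4=28
add ebx, 3 → ebx=18+3=21
cmp ebx, 21  (cmp 21,21)
jl L0: not taken
or edx, 10 → edx=0|10=10
halt.
Total executed instructions: 55.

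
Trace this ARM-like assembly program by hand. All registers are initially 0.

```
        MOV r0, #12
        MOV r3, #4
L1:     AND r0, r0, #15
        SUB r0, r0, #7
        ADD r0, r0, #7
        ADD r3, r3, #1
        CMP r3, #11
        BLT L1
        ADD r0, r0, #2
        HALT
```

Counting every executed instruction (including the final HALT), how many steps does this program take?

after MOV r0, #12: r0=12
after MOV r3, #4: r3=4
after AND r0, r0, #15: r0=12&15=12
after SUB r0, r0, #7: r0=12-7=5
after ADD r0, r0, #7: r0=5+7=12
after ADD r3, r3, #1: r3=4+1=5
CMP r3, #11  (cmp 5,11)
BLT L1: taken
after AND r0, r0, #15: r0=12&15=12
after SUB r0, r0, #7: r0=12-7=5
after ADD r0, r0, #7: r0=5+7=12
after ADD r3, r3, #1: r3=5+1=6
CMP r3, #11  (cmp 6,11)
BLT L1: taken
after AND r0, r0, #15: r0=12&15=12
after SUB r0, r0, #7: r0=12-7=5
after ADD r0, r0, #7: r0=5+7=12
after ADD r3, r3, #1: r3=6+1=7
CMP r3, #11  (cmp 7,11)
BLT L1: taken
after AND r0, r0, #15: r0=12&15=12
after SUB r0, r0, #7: r0=12-7=5
after ADD r0, r0, #7: r0=5+7=12
after ADD r3, r3, #1: r3=7+1=8
CMP r3, #11  (cmp 8,11)
BLT L1: taken
after AND r0, r0, #15: r0=12&15=12
after SUB r0, r0, #7: r0=12-7=5
after ADD r0, r0, #7: r0=5+7=12
after ADD r3, r3, #1: r3=8+1=9
CMP r3, #11  (cmp 9,11)
BLT L1: taken
after AND r0, r0, #15: r0=12&15=12
after SUB r0, r0, #7: r0=12-7=5
after ADD r0, r0, #7: r0=5+7=12
after ADD r3, r3, #1: r3=9+1=10
CMP r3, #11  (cmp 10,11)
BLT L1: taken
after AND r0, r0, #15: r0=12&15=12
after SUB r0, r0, #7: r0=12-7=5
after ADD r0, r0, #7: r0=5+7=12
after ADD r3, r3, #1: r3=10+1=11
CMP r3, #11  (cmp 11,11)
BLT L1: not taken
after ADD r0, r0, #2: r0=12+2=14
halt.
Total executed instructions: 46.

46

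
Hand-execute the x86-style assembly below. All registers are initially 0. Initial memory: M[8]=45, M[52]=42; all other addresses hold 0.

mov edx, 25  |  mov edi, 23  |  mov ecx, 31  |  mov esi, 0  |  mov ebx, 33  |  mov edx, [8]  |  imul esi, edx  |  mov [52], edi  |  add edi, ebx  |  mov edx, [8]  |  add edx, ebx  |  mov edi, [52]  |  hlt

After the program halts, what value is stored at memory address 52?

edx=25
edi=23
ecx=31
esi=0
ebx=33
edx=M[8]=45
esi=0*45=0
mov [52], edi → M[52]=23
edi=23+33=56
edx=M[8]=45
edx=45+33=78
edi=M[52]=23
halt.

23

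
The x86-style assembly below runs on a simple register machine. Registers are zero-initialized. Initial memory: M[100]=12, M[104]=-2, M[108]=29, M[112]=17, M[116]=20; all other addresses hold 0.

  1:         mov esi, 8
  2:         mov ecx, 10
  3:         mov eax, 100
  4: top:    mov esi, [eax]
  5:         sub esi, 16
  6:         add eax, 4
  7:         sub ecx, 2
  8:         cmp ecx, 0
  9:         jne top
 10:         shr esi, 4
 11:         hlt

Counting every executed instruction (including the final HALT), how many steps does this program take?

35

mov esi, 8 → esi=8
mov ecx, 10 → ecx=10
mov eax, 100 → eax=100
mov esi, [eax] → esi=M[100]=12
sub esi, 16 → esi=12-16=-4
add eax, 4 → eax=100+4=104
sub ecx, 2 → ecx=10-2=8
cmp ecx, 0  (cmp 8,0)
jne top: taken
mov esi, [eax] → esi=M[104]=-2
sub esi, 16 → esi=(-2)-16=-18
add eax, 4 → eax=104+4=108
sub ecx, 2 → ecx=8-2=6
cmp ecx, 0  (cmp 6,0)
jne top: taken
mov esi, [eax] → esi=M[108]=29
sub esi, 16 → esi=29-16=13
add eax, 4 → eax=108+4=112
sub ecx, 2 → ecx=6-2=4
cmp ecx, 0  (cmp 4,0)
jne top: taken
mov esi, [eax] → esi=M[112]=17
sub esi, 16 → esi=17-16=1
add eax, 4 → eax=112+4=116
sub ecx, 2 → ecx=4-2=2
cmp ecx, 0  (cmp 2,0)
jne top: taken
mov esi, [eax] → esi=M[116]=20
sub esi, 16 → esi=20-16=4
add eax, 4 → eax=116+4=120
sub ecx, 2 → ecx=2-2=0
cmp ecx, 0  (cmp 0,0)
jne top: not taken
shr esi, 4 → esi=4>>4=0
halt.
Total executed instructions: 35.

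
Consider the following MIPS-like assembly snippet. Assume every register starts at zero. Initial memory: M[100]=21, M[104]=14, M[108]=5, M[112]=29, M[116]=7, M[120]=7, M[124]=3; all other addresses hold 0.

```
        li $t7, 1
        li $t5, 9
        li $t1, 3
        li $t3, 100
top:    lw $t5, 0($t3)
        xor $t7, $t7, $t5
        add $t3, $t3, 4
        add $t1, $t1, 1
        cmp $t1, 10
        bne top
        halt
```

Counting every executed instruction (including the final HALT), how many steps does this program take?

47

after li $t7, 1: $t7=1
after li $t5, 9: $t5=9
after li $t1, 3: $t1=3
after li $t3, 100: $t3=100
after lw $t5, 0($t3): $t5=M[100]=21
after xor $t7, $t7, $t5: $t7=1^21=20
after add $t3, $t3, 4: $t3=100+4=104
after add $t1, $t1, 1: $t1=3+1=4
cmp $t1, 10  (cmp 4,10)
bne top: taken
after lw $t5, 0($t3): $t5=M[104]=14
after xor $t7, $t7, $t5: $t7=20^14=26
after add $t3, $t3, 4: $t3=104+4=108
after add $t1, $t1, 1: $t1=4+1=5
cmp $t1, 10  (cmp 5,10)
bne top: taken
after lw $t5, 0($t3): $t5=M[108]=5
after xor $t7, $t7, $t5: $t7=26^5=31
after add $t3, $t3, 4: $t3=108+4=112
after add $t1, $t1, 1: $t1=5+1=6
cmp $t1, 10  (cmp 6,10)
bne top: taken
after lw $t5, 0($t3): $t5=M[112]=29
after xor $t7, $t7, $t5: $t7=31^29=2
after add $t3, $t3, 4: $t3=112+4=116
after add $t1, $t1, 1: $t1=6+1=7
cmp $t1, 10  (cmp 7,10)
bne top: taken
after lw $t5, 0($t3): $t5=M[116]=7
after xor $t7, $t7, $t5: $t7=2^7=5
after add $t3, $t3, 4: $t3=116+4=120
after add $t1, $t1, 1: $t1=7+1=8
cmp $t1, 10  (cmp 8,10)
bne top: taken
after lw $t5, 0($t3): $t5=M[120]=7
after xor $t7, $t7, $t5: $t7=5^7=2
after add $t3, $t3, 4: $t3=120+4=124
after add $t1, $t1, 1: $t1=8+1=9
cmp $t1, 10  (cmp 9,10)
bne top: taken
after lw $t5, 0($t3): $t5=M[124]=3
after xor $t7, $t7, $t5: $t7=2^3=1
after add $t3, $t3, 4: $t3=124+4=128
after add $t1, $t1, 1: $t1=9+1=10
cmp $t1, 10  (cmp 10,10)
bne top: not taken
halt.
Total executed instructions: 47.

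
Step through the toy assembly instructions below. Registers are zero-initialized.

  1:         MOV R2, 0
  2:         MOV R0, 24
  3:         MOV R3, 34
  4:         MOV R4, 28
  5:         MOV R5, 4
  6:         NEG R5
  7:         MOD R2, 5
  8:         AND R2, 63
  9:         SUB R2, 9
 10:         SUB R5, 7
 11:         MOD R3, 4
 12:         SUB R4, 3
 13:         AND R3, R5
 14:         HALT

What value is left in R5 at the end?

-11

MOV R2, 0 → R2=0
MOV R0, 24 → R0=24
MOV R3, 34 → R3=34
MOV R4, 28 → R4=28
MOV R5, 4 → R5=4
NEG R5 → R5=-(4)=-4
MOD R2, 5 → R2=0%5=0
AND R2, 63 → R2=0&63=0
SUB R2, 9 → R2=0-9=-9
SUB R5, 7 → R5=(-4)-7=-11
MOD R3, 4 → R3=34%4=2
SUB R4, 3 → R4=28-3=25
AND R3, R5 → R3=2&(-11)=0
halt.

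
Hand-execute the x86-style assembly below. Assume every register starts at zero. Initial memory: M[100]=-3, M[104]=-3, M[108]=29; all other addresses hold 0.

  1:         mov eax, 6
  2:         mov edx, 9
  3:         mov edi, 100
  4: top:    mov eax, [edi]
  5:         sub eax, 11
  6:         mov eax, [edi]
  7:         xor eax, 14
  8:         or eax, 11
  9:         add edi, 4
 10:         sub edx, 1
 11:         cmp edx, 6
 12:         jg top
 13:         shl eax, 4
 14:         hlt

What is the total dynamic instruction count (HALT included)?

mov eax, 6 → eax=6
mov edx, 9 → edx=9
mov edi, 100 → edi=100
mov eax, [edi] → eax=M[100]=-3
sub eax, 11 → eax=(-3)-11=-14
mov eax, [edi] → eax=M[100]=-3
xor eax, 14 → eax=(-3)^14=-13
or eax, 11 → eax=(-13)|11=-5
add edi, 4 → edi=100+4=104
sub edx, 1 → edx=9-1=8
cmp edx, 6  (cmp 8,6)
jg top: taken
mov eax, [edi] → eax=M[104]=-3
sub eax, 11 → eax=(-3)-11=-14
mov eax, [edi] → eax=M[104]=-3
xor eax, 14 → eax=(-3)^14=-13
or eax, 11 → eax=(-13)|11=-5
add edi, 4 → edi=104+4=108
sub edx, 1 → edx=8-1=7
cmp edx, 6  (cmp 7,6)
jg top: taken
mov eax, [edi] → eax=M[108]=29
sub eax, 11 → eax=29-11=18
mov eax, [edi] → eax=M[108]=29
xor eax, 14 → eax=29^14=19
or eax, 11 → eax=19|11=27
add edi, 4 → edi=108+4=112
sub edx, 1 → edx=7-1=6
cmp edx, 6  (cmp 6,6)
jg top: not taken
shl eax, 4 → eax=27<<4=432
halt.
Total executed instructions: 32.

32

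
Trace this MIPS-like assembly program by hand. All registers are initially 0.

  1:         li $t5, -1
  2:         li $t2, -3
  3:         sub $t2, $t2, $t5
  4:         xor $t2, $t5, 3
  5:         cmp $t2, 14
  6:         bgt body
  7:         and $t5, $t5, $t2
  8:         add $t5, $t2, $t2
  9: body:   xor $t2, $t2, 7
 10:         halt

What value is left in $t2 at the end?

li $t5, -1 → $t5=-1
li $t2, -3 → $t2=-3
sub $t2, $t2, $t5 → $t2=(-3)-(-1)=-2
xor $t2, $t5, 3 → $t2=(-1)^3=-4
cmp $t2, 14  (cmp -4,14)
bgt body: not taken
and $t5, $t5, $t2 → $t5=(-1)&(-4)=-4
add $t5, $t2, $t2 → $t5=(-4)+(-4)=-8
xor $t2, $t2, 7 → $t2=(-4)^7=-5
halt.

-5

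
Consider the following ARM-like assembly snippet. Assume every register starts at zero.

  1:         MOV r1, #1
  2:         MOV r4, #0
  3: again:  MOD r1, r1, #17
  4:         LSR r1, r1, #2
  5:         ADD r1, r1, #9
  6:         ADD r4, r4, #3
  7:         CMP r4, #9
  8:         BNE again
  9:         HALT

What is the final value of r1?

11

MOV r1, #1 → r1=1
MOV r4, #0 → r4=0
MOD r1, r1, #17 → r1=1%17=1
LSR r1, r1, #2 → r1=1>>2=0
ADD r1, r1, #9 → r1=0+9=9
ADD r4, r4, #3 → r4=0+3=3
CMP r4, #9  (cmp 3,9)
BNE again: taken
MOD r1, r1, #17 → r1=9%17=9
LSR r1, r1, #2 → r1=9>>2=2
ADD r1, r1, #9 → r1=2+9=11
ADD r4, r4, #3 → r4=3+3=6
CMP r4, #9  (cmp 6,9)
BNE again: taken
MOD r1, r1, #17 → r1=11%17=11
LSR r1, r1, #2 → r1=11>>2=2
ADD r1, r1, #9 → r1=2+9=11
ADD r4, r4, #3 → r4=6+3=9
CMP r4, #9  (cmp 9,9)
BNE again: not taken
halt.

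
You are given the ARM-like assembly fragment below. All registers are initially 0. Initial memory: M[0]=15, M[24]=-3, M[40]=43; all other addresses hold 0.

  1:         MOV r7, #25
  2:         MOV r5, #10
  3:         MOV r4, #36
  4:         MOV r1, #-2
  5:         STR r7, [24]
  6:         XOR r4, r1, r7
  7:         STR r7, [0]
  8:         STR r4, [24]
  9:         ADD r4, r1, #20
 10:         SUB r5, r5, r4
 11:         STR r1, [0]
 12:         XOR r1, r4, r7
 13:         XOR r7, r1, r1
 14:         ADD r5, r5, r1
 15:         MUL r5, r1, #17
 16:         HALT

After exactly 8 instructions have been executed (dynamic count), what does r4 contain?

-25

after MOV r7, #25: r7=25
after MOV r5, #10: r5=10
after MOV r4, #36: r4=36
after MOV r1, #-2: r1=-2
STR r7, [24] → M[24]=25
after XOR r4, r1, r7: r4=(-2)^25=-25
STR r7, [0] → M[0]=25
STR r4, [24] → M[24]=-25
After step 8: r4 = -25.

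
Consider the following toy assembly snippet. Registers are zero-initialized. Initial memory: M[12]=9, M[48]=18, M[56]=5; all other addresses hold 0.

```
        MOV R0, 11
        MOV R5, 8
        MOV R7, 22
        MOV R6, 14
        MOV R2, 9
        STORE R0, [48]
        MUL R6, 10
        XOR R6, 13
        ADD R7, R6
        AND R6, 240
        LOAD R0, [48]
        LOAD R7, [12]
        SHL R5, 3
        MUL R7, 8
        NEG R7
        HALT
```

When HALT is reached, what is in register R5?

64

R0=11
R5=8
R7=22
R6=14
R2=9
STORE R0, [48] → M[48]=11
R6=14*10=140
R6=140^13=129
R7=22+129=151
R6=129&240=128
R0=M[48]=11
R7=M[12]=9
R5=8<<3=64
R7=9*8=72
R7=-(72)=-72
halt.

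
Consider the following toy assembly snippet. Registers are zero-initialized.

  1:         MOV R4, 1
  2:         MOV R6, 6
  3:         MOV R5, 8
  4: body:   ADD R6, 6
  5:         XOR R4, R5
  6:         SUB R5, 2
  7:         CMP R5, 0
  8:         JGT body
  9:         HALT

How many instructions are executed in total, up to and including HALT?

24

MOV R4, 1 → R4=1
MOV R6, 6 → R6=6
MOV R5, 8 → R5=8
ADD R6, 6 → R6=6+6=12
XOR R4, R5 → R4=1^8=9
SUB R5, 2 → R5=8-2=6
CMP R5, 0  (cmp 6,0)
JGT body: taken
ADD R6, 6 → R6=12+6=18
XOR R4, R5 → R4=9^6=15
SUB R5, 2 → R5=6-2=4
CMP R5, 0  (cmp 4,0)
JGT body: taken
ADD R6, 6 → R6=18+6=24
XOR R4, R5 → R4=15^4=11
SUB R5, 2 → R5=4-2=2
CMP R5, 0  (cmp 2,0)
JGT body: taken
ADD R6, 6 → R6=24+6=30
XOR R4, R5 → R4=11^2=9
SUB R5, 2 → R5=2-2=0
CMP R5, 0  (cmp 0,0)
JGT body: not taken
halt.
Total executed instructions: 24.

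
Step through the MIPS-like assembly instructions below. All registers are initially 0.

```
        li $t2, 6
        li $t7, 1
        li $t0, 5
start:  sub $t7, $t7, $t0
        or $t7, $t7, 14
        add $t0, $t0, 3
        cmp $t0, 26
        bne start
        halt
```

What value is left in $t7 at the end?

li $t2, 6 → $t2=6
li $t7, 1 → $t7=1
li $t0, 5 → $t0=5
sub $t7, $t7, $t0 → $t7=1-5=-4
or $t7, $t7, 14 → $t7=(-4)|14=-2
add $t0, $t0, 3 → $t0=5+3=8
cmp $t0, 26  (cmp 8,26)
bne start: taken
sub $t7, $t7, $t0 → $t7=(-2)-8=-10
or $t7, $t7, 14 → $t7=(-10)|14=-2
add $t0, $t0, 3 → $t0=8+3=11
cmp $t0, 26  (cmp 11,26)
bne start: taken
sub $t7, $t7, $t0 → $t7=(-2)-11=-13
or $t7, $t7, 14 → $t7=(-13)|14=-1
add $t0, $t0, 3 → $t0=11+3=14
cmp $t0, 26  (cmp 14,26)
bne start: taken
sub $t7, $t7, $t0 → $t7=(-1)-14=-15
or $t7, $t7, 14 → $t7=(-15)|14=-1
add $t0, $t0, 3 → $t0=14+3=17
cmp $t0, 26  (cmp 17,26)
bne start: taken
sub $t7, $t7, $t0 → $t7=(-1)-17=-18
or $t7, $t7, 14 → $t7=(-18)|14=-18
add $t0, $t0, 3 → $t0=17+3=20
cmp $t0, 26  (cmp 20,26)
bne start: taken
sub $t7, $t7, $t0 → $t7=(-18)-20=-38
or $t7, $t7, 14 → $t7=(-38)|14=-34
add $t0, $t0, 3 → $t0=20+3=23
cmp $t0, 26  (cmp 23,26)
bne start: taken
sub $t7, $t7, $t0 → $t7=(-34)-23=-57
or $t7, $t7, 14 → $t7=(-57)|14=-49
add $t0, $t0, 3 → $t0=23+3=26
cmp $t0, 26  (cmp 26,26)
bne start: not taken
halt.

-49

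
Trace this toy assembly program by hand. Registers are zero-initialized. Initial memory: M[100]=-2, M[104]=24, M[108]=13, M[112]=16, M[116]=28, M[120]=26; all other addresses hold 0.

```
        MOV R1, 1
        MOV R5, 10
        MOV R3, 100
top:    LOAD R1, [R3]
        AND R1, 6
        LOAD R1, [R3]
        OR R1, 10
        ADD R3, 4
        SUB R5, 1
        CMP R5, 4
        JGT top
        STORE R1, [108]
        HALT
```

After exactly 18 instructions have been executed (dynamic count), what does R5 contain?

after MOV R1, 1: R1=1
after MOV R5, 10: R5=10
after MOV R3, 100: R3=100
after LOAD R1, [R3]: R1=M[100]=-2
after AND R1, 6: R1=(-2)&6=6
after LOAD R1, [R3]: R1=M[100]=-2
after OR R1, 10: R1=(-2)|10=-2
after ADD R3, 4: R3=100+4=104
after SUB R5, 1: R5=10-1=9
CMP R5, 4  (cmp 9,4)
JGT top: taken
after LOAD R1, [R3]: R1=M[104]=24
after AND R1, 6: R1=24&6=0
after LOAD R1, [R3]: R1=M[104]=24
after OR R1, 10: R1=24|10=26
after ADD R3, 4: R3=104+4=108
after SUB R5, 1: R5=9-1=8
CMP R5, 4  (cmp 8,4)
After step 18: R5 = 8.

8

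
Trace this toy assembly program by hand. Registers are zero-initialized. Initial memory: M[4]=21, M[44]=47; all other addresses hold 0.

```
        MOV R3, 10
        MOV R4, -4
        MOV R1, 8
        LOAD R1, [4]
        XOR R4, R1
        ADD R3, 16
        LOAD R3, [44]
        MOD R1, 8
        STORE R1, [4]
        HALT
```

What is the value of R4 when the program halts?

MOV R3, 10 → R3=10
MOV R4, -4 → R4=-4
MOV R1, 8 → R1=8
LOAD R1, [4] → R1=M[4]=21
XOR R4, R1 → R4=(-4)^21=-23
ADD R3, 16 → R3=10+16=26
LOAD R3, [44] → R3=M[44]=47
MOD R1, 8 → R1=21%8=5
STORE R1, [4] → M[4]=5
halt.

-23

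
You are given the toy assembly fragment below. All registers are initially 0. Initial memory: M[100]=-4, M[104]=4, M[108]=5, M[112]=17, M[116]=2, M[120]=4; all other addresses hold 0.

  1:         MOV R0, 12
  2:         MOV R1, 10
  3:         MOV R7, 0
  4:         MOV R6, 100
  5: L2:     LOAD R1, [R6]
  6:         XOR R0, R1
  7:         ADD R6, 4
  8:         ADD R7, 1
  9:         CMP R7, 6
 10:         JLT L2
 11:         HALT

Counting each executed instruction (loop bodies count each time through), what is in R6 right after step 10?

104

MOV R0, 12 → R0=12
MOV R1, 10 → R1=10
MOV R7, 0 → R7=0
MOV R6, 100 → R6=100
LOAD R1, [R6] → R1=M[100]=-4
XOR R0, R1 → R0=12^(-4)=-16
ADD R6, 4 → R6=100+4=104
ADD R7, 1 → R7=0+1=1
CMP R7, 6  (cmp 1,6)
JLT L2: taken
After step 10: R6 = 104.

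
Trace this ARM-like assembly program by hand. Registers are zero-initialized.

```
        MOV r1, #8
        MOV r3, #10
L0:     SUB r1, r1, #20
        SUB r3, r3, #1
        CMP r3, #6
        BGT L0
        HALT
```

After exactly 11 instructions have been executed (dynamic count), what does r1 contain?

MOV r1, #8 → r1=8
MOV r3, #10 → r3=10
SUB r1, r1, #20 → r1=8-20=-12
SUB r3, r3, #1 → r3=10-1=9
CMP r3, #6  (cmp 9,6)
BGT L0: taken
SUB r1, r1, #20 → r1=(-12)-20=-32
SUB r3, r3, #1 → r3=9-1=8
CMP r3, #6  (cmp 8,6)
BGT L0: taken
SUB r1, r1, #20 → r1=(-32)-20=-52
After step 11: r1 = -52.

-52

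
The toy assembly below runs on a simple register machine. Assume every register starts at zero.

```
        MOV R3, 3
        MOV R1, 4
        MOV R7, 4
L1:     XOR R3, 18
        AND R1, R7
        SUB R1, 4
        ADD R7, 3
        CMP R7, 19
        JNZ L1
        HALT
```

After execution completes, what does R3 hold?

MOV R3, 3 → R3=3
MOV R1, 4 → R1=4
MOV R7, 4 → R7=4
XOR R3, 18 → R3=3^18=17
AND R1, R7 → R1=4&4=4
SUB R1, 4 → R1=4-4=0
ADD R7, 3 → R7=4+3=7
CMP R7, 19  (cmp 7,19)
JNZ L1: taken
XOR R3, 18 → R3=17^18=3
AND R1, R7 → R1=0&7=0
SUB R1, 4 → R1=0-4=-4
ADD R7, 3 → R7=7+3=10
CMP R7, 19  (cmp 10,19)
JNZ L1: taken
XOR R3, 18 → R3=3^18=17
AND R1, R7 → R1=(-4)&10=8
SUB R1, 4 → R1=8-4=4
ADD R7, 3 → R7=10+3=13
CMP R7, 19  (cmp 13,19)
JNZ L1: taken
XOR R3, 18 → R3=17^18=3
AND R1, R7 → R1=4&13=4
SUB R1, 4 → R1=4-4=0
ADD R7, 3 → R7=13+3=16
CMP R7, 19  (cmp 16,19)
JNZ L1: taken
XOR R3, 18 → R3=3^18=17
AND R1, R7 → R1=0&16=0
SUB R1, 4 → R1=0-4=-4
ADD R7, 3 → R7=16+3=19
CMP R7, 19  (cmp 19,19)
JNZ L1: not taken
halt.

17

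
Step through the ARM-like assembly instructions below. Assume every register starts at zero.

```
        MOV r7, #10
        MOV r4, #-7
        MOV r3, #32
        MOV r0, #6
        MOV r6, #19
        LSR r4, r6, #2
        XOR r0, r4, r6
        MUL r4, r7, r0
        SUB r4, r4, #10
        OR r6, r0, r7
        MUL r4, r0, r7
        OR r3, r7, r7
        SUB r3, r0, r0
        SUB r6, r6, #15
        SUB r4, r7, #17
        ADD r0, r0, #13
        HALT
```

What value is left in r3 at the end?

0

after MOV r7, #10: r7=10
after MOV r4, #-7: r4=-7
after MOV r3, #32: r3=32
after MOV r0, #6: r0=6
after MOV r6, #19: r6=19
after LSR r4, r6, #2: r4=19>>2=4
after XOR r0, r4, r6: r0=4^19=23
after MUL r4, r7, r0: r4=10*23=230
after SUB r4, r4, #10: r4=230-10=220
after OR r6, r0, r7: r6=23|10=31
after MUL r4, r0, r7: r4=23*10=230
after OR r3, r7, r7: r3=10|10=10
after SUB r3, r0, r0: r3=23-23=0
after SUB r6, r6, #15: r6=31-15=16
after SUB r4, r7, #17: r4=10-17=-7
after ADD r0, r0, #13: r0=23+13=36
halt.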